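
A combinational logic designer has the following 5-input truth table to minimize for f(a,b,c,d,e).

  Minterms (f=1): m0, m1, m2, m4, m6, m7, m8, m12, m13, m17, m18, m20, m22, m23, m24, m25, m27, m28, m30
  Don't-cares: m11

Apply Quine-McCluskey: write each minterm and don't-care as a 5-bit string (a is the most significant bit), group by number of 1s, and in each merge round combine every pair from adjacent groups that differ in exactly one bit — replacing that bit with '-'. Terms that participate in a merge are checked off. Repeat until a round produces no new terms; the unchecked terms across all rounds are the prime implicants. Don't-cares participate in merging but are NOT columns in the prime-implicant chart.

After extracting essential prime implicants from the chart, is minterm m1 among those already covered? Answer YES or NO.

NO

Round 0: 00000✓ 00001✓ 00010✓ 00100✓ 00110✓ 00111✓ 01000✓ 01011✓ 01100✓ 01101✓ 10001✓ 10010✓ 10100✓ 10110✓ 10111✓ 11000✓ 11001✓ 11011✓ 11100✓ 11110✓
Round 1: -0001 -0010✓ -0100✓ -0110✓ -0111✓ -1000✓ -1011 -1100✓ 0-000✓ 0-100✓ 00-00✓ 00-10✓ 000-0✓ 0000- 001-0✓ 0011-✓ 01-00✓ 0110- 1-001 1-100✓ 1-110✓ 10-10✓ 101-0✓ 1011-✓ 11-00✓ 110-1 1100- 111-0✓
Round 2: --100 -0-10 -01-0 -011- -1-00 0--00 00--0 1-1-0
PIs = {--100, -0-10, -0001, -01-0, -011-, -1-00, -1011, 0--00, 00--0, 0000-, 0110-, 1-001, 1-1-0, 110-1, 1100-}
Coverage chart:
  m0: 0--00,00--0,0000-
  m1: -0001,0000-
  m2: -0-10,00--0
  m4: --100,-01-0,0--00,00--0
  m6: -0-10,-01-0,-011-,00--0
  m7: -011- ←essential
  m8: -1-00,0--00
  m12: --100,-1-00,0--00,0110-
  m13: 0110- ←essential
  m17: -0001,1-001
  m18: -0-10 ←essential
  m20: --100,-01-0,1-1-0
  m22: -0-10,-01-0,-011-,1-1-0
  m23: -011- ←essential
  m24: -1-00,1100-
  m25: 1-001,110-1,1100-
  m27: -1011,110-1
  m28: --100,-1-00,1-1-0
  m30: 1-1-0 ←essential
Essential: -0-10, -011-, 0110-, 1-1-0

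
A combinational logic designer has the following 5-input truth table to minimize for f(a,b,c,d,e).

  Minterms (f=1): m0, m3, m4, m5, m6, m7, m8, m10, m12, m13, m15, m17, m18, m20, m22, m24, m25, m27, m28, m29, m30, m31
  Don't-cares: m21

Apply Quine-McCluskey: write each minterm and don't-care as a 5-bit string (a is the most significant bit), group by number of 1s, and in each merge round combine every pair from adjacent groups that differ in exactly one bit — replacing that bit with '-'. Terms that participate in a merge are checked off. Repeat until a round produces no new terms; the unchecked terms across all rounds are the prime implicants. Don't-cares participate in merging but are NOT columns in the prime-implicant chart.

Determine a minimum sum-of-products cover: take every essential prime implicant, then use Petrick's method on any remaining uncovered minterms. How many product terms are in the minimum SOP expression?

10

Round 0: 00000✓ 00011✓ 00100✓ 00101✓ 00110✓ 00111✓ 01000✓ 01010✓ 01100✓ 01101✓ 01111✓ 10001✓ 10010✓ 10100✓ 10101✓ 10110✓ 11000✓ 11001✓ 11011✓ 11100✓ 11101✓ 11110✓ 11111✓
Round 1: -0100✓ -0101✓ -0110✓ -1000✓ -1100✓ -1101✓ -1111✓ 0-000✓ 0-100✓ 0-101✓ 0-111✓ 00-00✓ 00-11 001-0✓ 001-1✓ 0010-✓ 0011-✓ 01-00✓ 010-0 011-1✓ 0110-✓ 1-001✓ 1-100✓ 1-101✓ 1-110✓ 10-01✓ 10-10 101-0✓ 1010-✓ 11-00✓ 11-01✓ 11-11✓ 110-1✓ 1100-✓ 111-0✓ 111-1✓ 1110-✓ 1111-✓
Round 2: --100✓ --101✓ -01-0 -010-✓ -1-00 -11-1 -110-✓ 0--00 0-1-1 0-10-✓ 001-- 1--01 1-1-0 1-10-✓ 11--1 11-0- 111--
Round 3: --10-
PIs = {--10-, -01-0, -1-00, -11-1, 0--00, 0-1-1, 00-11, 001--, 010-0, 1--01, 1-1-0, 10-10, 11--1, 11-0-, 111--}
Coverage chart:
  m0: 0--00 ←essential
  m3: 00-11 ←essential
  m4: --10-,-01-0,0--00,001--
  m5: --10-,0-1-1,001--
  m6: -01-0,001--
  m7: 0-1-1,00-11,001--
  m8: -1-00,0--00,010-0
  m10: 010-0 ←essential
  m12: --10-,-1-00,0--00
  m13: --10-,-11-1,0-1-1
  m15: -11-1,0-1-1
  m17: 1--01 ←essential
  m18: 10-10 ←essential
  m20: --10-,-01-0,1-1-0
  m22: -01-0,1-1-0,10-10
  m24: -1-00,11-0-
  m25: 1--01,11--1,11-0-
  m27: 11--1 ←essential
  m28: --10-,-1-00,1-1-0,11-0-,111--
  m29: --10-,-11-1,1--01,11--1,11-0-,111--
  m30: 1-1-0,111--
  m31: -11-1,11--1,111--
Essential: 0--00, 00-11, 010-0, 1--01, 10-10, 11--1
Petrick residual → -01-0, -1-00, 0-1-1, 1-1-0
Min cover (10 terms): b'ce' + bd'e' + a'd'e' + a'ce + a'b'de + a'bc'e' + ad'e + ace' + ab'de' + abe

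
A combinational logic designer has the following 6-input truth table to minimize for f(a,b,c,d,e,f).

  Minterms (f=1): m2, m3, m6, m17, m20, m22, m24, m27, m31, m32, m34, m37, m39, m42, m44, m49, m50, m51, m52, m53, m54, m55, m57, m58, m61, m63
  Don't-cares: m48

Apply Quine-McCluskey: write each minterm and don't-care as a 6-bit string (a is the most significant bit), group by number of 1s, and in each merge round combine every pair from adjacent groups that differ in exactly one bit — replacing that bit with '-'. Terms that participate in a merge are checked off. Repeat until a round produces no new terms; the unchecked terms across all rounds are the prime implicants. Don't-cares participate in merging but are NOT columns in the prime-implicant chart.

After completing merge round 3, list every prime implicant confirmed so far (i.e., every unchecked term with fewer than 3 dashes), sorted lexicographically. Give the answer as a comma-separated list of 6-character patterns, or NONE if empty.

-00010, -10001, -101-0, -11111, 0-0110, 000-10, 00001-, 011-11, 011000, 1--010, 1-00-0, 1-01-1, 101100, 11--01, 11-1-1

Round 0: 000010✓ 000011✓ 000110✓ 010001✓ 010100✓ 010110✓ 011000 011011✓ 011111✓ 100000✓ 100010✓ 100101✓ 100111✓ 101010✓ 101100 110000✓ 110001✓ 110010✓ 110011✓ 110100✓ 110101✓ 110110✓ 110111✓ 111001✓ 111010✓ 111101✓ 111111✓
Round 1: -00010 -10001 -10100✓ -10110✓ -11111 0-0110 000-10 00001- 0101-0✓ 011-11 1-0000✓ 1-0010✓ 1-0101✓ 1-0111✓ 1-1010✓ 10-010✓ 1000-0✓ 1001-1✓ 11-001✓ 11-010✓ 11-101✓ 11-111✓ 110-00✓ 110-01✓ 110-10✓ 110-11✓ 1100-0✓ 1100-1✓ 11000-✓ 11001-✓ 1101-0✓ 1101-1✓ 11010-✓ 11011-✓ 111-01✓ 1111-1✓
Round 2: -101-0 1--010 1-00-0 1-01-1 11--01 11-1-1 110--0✓ 110--1✓ 110-0-✓ 110-1-✓ 1100--✓ 1101--✓
Round 3: 110---
PIs = {-00010, -10001, -101-0, -11111, 0-0110, 000-10, 00001-, 011-11, 011000, 1--010, 1-00-0, 1-01-1, 101100, 11--01, 11-1-1, 110---}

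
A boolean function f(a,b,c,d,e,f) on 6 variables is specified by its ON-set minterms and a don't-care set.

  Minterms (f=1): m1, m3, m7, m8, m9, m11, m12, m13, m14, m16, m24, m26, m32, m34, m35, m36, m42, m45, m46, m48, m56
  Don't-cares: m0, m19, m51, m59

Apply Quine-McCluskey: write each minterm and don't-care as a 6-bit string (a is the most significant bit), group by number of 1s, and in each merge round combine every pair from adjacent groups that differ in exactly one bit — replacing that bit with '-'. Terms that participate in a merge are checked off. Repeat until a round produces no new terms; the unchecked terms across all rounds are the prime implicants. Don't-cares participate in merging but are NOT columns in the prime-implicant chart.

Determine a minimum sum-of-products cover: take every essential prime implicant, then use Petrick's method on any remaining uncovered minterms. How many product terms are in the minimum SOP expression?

10

size-2^0 implicants → 000000(✓)  000001(✓)  000011(✓)  000111(✓)  001000(✓)  001001(✓)  001011(✓)  001100(✓)  001101(✓)  001110(✓)  010000(✓)  010011(✓)  011000(✓)  011010(✓)  100000(✓)  100010(✓)  100011(✓)  100100(✓)  101010(✓)  101101(✓)  101110(✓)  110000(✓)  110011(✓)  111000(✓)  111011(✓)
size-2^1 implicants → -00000(✓)  -00011(✓)  -01101  -01110  -10000(✓)  -10011(✓)  -11000(✓)  0-0000(✓)  0-0011(✓)  0-1000(✓)  00-000(✓)  00-001(✓)  00-011(✓)  000-11  0000-1(✓)  00000-(✓)  001-00(✓)  001-01(✓)  0010-1(✓)  00100-(✓)  0011-0  00110-(✓)  01-000(✓)  0110-0  1-0000(✓)  1-0011(✓)  10-010  100-00  1000-0  10001-  101-10  11-000(✓)  11-011
size-2^2 implicants → --0000  --0011  -1-000  0--000  00-0-1  00-00-  001-0-
Unchecked terms (primes): --0000, --0011, -01101, -01110, -1-000, 0--000, 00-0-1, 00-00-, 000-11, 001-0-, 0011-0, 0110-0, 10-010, 100-00, 1000-0, 10001-, 101-10, 11-011
Minterm coverage:
  m1 ⊆ 00-0-1,00-00-
  m3 ⊆ --0011,00-0-1,000-11
  m7 ⊆ 000-11 [E]
  m8 ⊆ 0--000,00-00-,001-0-
  m9 ⊆ 00-0-1,00-00-,001-0-
  m11 ⊆ 00-0-1 [E]
  m12 ⊆ 001-0-,0011-0
  m13 ⊆ -01101,001-0-
  m14 ⊆ -01110,0011-0
  m16 ⊆ --0000,-1-000,0--000
  m24 ⊆ -1-000,0--000,0110-0
  m26 ⊆ 0110-0 [E]
  m32 ⊆ --0000,100-00,1000-0
  m34 ⊆ 10-010,1000-0,10001-
  m35 ⊆ --0011,10001-
  m36 ⊆ 100-00 [E]
  m42 ⊆ 10-010,101-10
  m45 ⊆ -01101 [E]
  m46 ⊆ -01110,101-10
  m48 ⊆ --0000,-1-000
  m56 ⊆ -1-000 [E]
E = {-01101, -1-000, 00-0-1, 000-11, 0110-0, 100-00}
Petrick residual → --0011, -01110, 001-0-, 10-010
Cover = c'd'ef + b'cde'f + b'cdef' + bd'e'f' + a'b'd'f + a'b'c'ef + a'b'ce' + a'bcd'f' + ab'd'ef' + ab'c'e'f'  |cover|=10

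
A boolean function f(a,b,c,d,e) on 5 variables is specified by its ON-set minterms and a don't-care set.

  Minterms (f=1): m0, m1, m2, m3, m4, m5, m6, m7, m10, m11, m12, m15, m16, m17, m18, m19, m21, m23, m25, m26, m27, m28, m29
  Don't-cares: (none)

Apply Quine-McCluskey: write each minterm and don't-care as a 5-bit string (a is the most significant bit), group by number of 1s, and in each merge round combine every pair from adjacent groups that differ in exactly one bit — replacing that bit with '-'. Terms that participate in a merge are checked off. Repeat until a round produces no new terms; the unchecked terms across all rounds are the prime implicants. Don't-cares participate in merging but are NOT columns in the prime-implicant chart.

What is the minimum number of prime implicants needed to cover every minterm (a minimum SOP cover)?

7

size-2^0 implicants → 00000(✓)  00001(✓)  00010(✓)  00011(✓)  00100(✓)  00101(✓)  00110(✓)  00111(✓)  01010(✓)  01011(✓)  01100(✓)  01111(✓)  10000(✓)  10001(✓)  10010(✓)  10011(✓)  10101(✓)  10111(✓)  11001(✓)  11010(✓)  11011(✓)  11100(✓)  11101(✓)
size-2^1 implicants → -0000(✓)  -0001(✓)  -0010(✓)  -0011(✓)  -0101(✓)  -0111(✓)  -1010(✓)  -1011(✓)  -1100  0-010(✓)  0-011(✓)  0-100  0-111(✓)  00-00(✓)  00-01(✓)  00-10(✓)  00-11(✓)  000-0(✓)  000-1(✓)  0000-(✓)  0001-(✓)  001-0(✓)  001-1(✓)  0010-(✓)  0011-(✓)  01-11(✓)  0101-(✓)  1-001(✓)  1-010(✓)  1-011(✓)  1-101(✓)  10-01(✓)  10-11(✓)  100-0(✓)  100-1(✓)  1000-(✓)  1001-(✓)  101-1(✓)  11-01(✓)  110-1(✓)  1101-(✓)  1110-
size-2^2 implicants → --010(✓)  --011(✓)  -0-01(✓)  -0-11(✓)  -00-0(✓)  -00-1(✓)  -000-(✓)  -001-(✓)  -01-1(✓)  -101-(✓)  0--11  0-01-(✓)  00--0(✓)  00--1(✓)  00-0-(✓)  00-1-(✓)  000--(✓)  001--(✓)  1--01  1-0-1  1-01-(✓)  10--1(✓)  100--(✓)
size-2^3 implicants → --01-  -0--1  -00--  00---
Unchecked terms (primes): --01-, -0--1, -00--, -1100, 0--11, 0-100, 00---, 1--01, 1-0-1, 1110-
Minterm coverage:
  m0 ⊆ -00--,00---
  m1 ⊆ -0--1,-00--,00---
  m2 ⊆ --01-,-00--,00---
  m3 ⊆ --01-,-0--1,-00--,0--11,00---
  m4 ⊆ 0-100,00---
  m5 ⊆ -0--1,00---
  m6 ⊆ 00--- [E]
  m7 ⊆ -0--1,0--11,00---
  m10 ⊆ --01- [E]
  m11 ⊆ --01-,0--11
  m12 ⊆ -1100,0-100
  m15 ⊆ 0--11 [E]
  m16 ⊆ -00-- [E]
  m17 ⊆ -0--1,-00--,1--01,1-0-1
  m18 ⊆ --01-,-00--
  m19 ⊆ --01-,-0--1,-00--,1-0-1
  m21 ⊆ -0--1,1--01
  m23 ⊆ -0--1 [E]
  m25 ⊆ 1--01,1-0-1
  m26 ⊆ --01- [E]
  m27 ⊆ --01-,1-0-1
  m28 ⊆ -1100,1110-
  m29 ⊆ 1--01,1110-
E = {--01-, -0--1, -00--, 0--11, 00---}
Petrick residual → -1100, 1--01
Cover = c'd + b'e + b'c' + bcd'e' + a'de + a'b' + ad'e  |cover|=7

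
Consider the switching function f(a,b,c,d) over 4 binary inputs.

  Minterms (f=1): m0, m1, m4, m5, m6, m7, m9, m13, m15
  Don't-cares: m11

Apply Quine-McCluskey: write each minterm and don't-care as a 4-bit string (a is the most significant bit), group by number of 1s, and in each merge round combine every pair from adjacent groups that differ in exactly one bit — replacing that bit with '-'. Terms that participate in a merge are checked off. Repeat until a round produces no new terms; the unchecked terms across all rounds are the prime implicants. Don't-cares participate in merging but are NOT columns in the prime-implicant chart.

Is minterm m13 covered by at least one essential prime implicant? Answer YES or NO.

NO

size-2^0 implicants → 0000(✓)  0001(✓)  0100(✓)  0101(✓)  0110(✓)  0111(✓)  1001(✓)  1011(✓)  1101(✓)  1111(✓)
size-2^1 implicants → -001(✓)  -101(✓)  -111(✓)  0-00(✓)  0-01(✓)  000-(✓)  01-0(✓)  01-1(✓)  010-(✓)  011-(✓)  1-01(✓)  1-11(✓)  10-1(✓)  11-1(✓)
size-2^2 implicants → --01  -1-1  0-0-  01--  1--1
Unchecked terms (primes): --01, -1-1, 0-0-, 01--, 1--1
Minterm coverage:
  m0 ⊆ 0-0- [E]
  m1 ⊆ --01,0-0-
  m4 ⊆ 0-0-,01--
  m5 ⊆ --01,-1-1,0-0-,01--
  m6 ⊆ 01-- [E]
  m7 ⊆ -1-1,01--
  m9 ⊆ --01,1--1
  m13 ⊆ --01,-1-1,1--1
  m15 ⊆ -1-1,1--1
E = {0-0-, 01--}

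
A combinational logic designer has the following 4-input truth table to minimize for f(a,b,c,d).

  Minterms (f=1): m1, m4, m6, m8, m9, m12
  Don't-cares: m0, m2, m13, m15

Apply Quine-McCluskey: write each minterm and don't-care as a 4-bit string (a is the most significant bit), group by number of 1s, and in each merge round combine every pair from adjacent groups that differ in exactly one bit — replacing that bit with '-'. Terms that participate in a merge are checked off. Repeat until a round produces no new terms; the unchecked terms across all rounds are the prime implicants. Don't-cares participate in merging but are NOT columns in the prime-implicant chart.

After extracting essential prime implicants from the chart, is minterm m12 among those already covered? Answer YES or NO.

NO

size-2^0 implicants → 0000(✓)  0001(✓)  0010(✓)  0100(✓)  0110(✓)  1000(✓)  1001(✓)  1100(✓)  1101(✓)  1111(✓)
size-2^1 implicants → -000(✓)  -001(✓)  -100(✓)  0-00(✓)  0-10(✓)  00-0(✓)  000-(✓)  01-0(✓)  1-00(✓)  1-01(✓)  100-(✓)  11-1  110-(✓)
size-2^2 implicants → --00  -00-  0--0  1-0-
Unchecked terms (primes): --00, -00-, 0--0, 1-0-, 11-1
Minterm coverage:
  m1 ⊆ -00- [E]
  m4 ⊆ --00,0--0
  m6 ⊆ 0--0 [E]
  m8 ⊆ --00,-00-,1-0-
  m9 ⊆ -00-,1-0-
  m12 ⊆ --00,1-0-
E = {-00-, 0--0}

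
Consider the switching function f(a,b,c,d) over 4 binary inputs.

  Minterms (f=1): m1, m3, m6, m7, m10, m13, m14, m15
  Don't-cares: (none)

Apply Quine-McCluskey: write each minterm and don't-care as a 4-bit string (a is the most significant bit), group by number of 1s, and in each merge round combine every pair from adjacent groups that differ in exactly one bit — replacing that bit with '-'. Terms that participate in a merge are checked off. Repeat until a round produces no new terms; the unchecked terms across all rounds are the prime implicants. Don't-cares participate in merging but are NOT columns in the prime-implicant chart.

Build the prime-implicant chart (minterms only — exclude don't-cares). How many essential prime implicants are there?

4

Round 0: 0001✓ 0011✓ 0110✓ 0111✓ 1010✓ 1101✓ 1110✓ 1111✓
Round 1: -110✓ -111✓ 0-11 00-1 011-✓ 1-10 11-1 111-✓
Round 2: -11-
PIs = {-11-, 0-11, 00-1, 1-10, 11-1}
Coverage chart:
  m1: 00-1 ←essential
  m3: 0-11,00-1
  m6: -11- ←essential
  m7: -11-,0-11
  m10: 1-10 ←essential
  m13: 11-1 ←essential
  m14: -11-,1-10
  m15: -11-,11-1
Essential: -11-, 00-1, 1-10, 11-1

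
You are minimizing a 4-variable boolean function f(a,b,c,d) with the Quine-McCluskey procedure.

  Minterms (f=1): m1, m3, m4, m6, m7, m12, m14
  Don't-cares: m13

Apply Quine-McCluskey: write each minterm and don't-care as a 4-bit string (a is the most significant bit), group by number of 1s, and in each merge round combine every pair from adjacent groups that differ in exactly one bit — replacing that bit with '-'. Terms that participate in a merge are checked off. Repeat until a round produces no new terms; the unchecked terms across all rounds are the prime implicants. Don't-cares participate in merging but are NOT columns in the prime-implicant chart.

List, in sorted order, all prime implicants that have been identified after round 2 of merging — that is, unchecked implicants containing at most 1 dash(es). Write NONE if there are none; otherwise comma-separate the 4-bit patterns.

0-11, 00-1, 011-, 110-

Round 0: 0001✓ 0011✓ 0100✓ 0110✓ 0111✓ 1100✓ 1101✓ 1110✓
Round 1: -100✓ -110✓ 0-11 00-1 01-0✓ 011- 11-0✓ 110-
Round 2: -1-0
PIs = {-1-0, 0-11, 00-1, 011-, 110-}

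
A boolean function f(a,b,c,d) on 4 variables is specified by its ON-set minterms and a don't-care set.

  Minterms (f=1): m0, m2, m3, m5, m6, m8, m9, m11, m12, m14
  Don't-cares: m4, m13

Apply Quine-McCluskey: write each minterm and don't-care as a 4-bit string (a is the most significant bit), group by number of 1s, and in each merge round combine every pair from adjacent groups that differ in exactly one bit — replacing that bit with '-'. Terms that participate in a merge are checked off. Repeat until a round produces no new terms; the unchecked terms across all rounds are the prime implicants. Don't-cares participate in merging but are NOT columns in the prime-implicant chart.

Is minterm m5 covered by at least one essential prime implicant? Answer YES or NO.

YES

size-2^0 implicants → 0000(✓)  0010(✓)  0011(✓)  0100(✓)  0101(✓)  0110(✓)  1000(✓)  1001(✓)  1011(✓)  1100(✓)  1101(✓)  1110(✓)
size-2^1 implicants → -000(✓)  -011  -100(✓)  -101(✓)  -110(✓)  0-00(✓)  0-10(✓)  00-0(✓)  001-  01-0(✓)  010-(✓)  1-00(✓)  1-01(✓)  10-1  100-(✓)  11-0(✓)  110-(✓)
size-2^2 implicants → --00  -1-0  -10-  0--0  1-0-
Unchecked terms (primes): --00, -011, -1-0, -10-, 0--0, 001-, 1-0-, 10-1
Minterm coverage:
  m0 ⊆ --00,0--0
  m2 ⊆ 0--0,001-
  m3 ⊆ -011,001-
  m5 ⊆ -10- [E]
  m6 ⊆ -1-0,0--0
  m8 ⊆ --00,1-0-
  m9 ⊆ 1-0-,10-1
  m11 ⊆ -011,10-1
  m12 ⊆ --00,-1-0,-10-,1-0-
  m14 ⊆ -1-0 [E]
E = {-1-0, -10-}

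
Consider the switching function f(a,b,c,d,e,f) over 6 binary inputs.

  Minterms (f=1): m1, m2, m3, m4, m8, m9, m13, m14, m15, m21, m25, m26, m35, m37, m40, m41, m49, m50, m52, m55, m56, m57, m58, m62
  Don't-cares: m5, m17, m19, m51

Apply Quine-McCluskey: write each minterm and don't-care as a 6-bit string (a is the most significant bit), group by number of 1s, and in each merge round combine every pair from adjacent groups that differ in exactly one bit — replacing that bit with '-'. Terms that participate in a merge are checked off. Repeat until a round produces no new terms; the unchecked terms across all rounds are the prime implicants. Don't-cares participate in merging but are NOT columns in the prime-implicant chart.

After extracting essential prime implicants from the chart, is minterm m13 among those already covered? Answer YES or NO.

NO

Round 0: 000001✓ 000010✓ 000011✓ 000100✓ 000101✓ 001000✓ 001001✓ 001101✓ 001110✓ 001111✓ 010001✓ 010011✓ 010101✓ 011001✓ 011010✓ 100011✓ 100101✓ 101000✓ 101001✓ 110001✓ 110010✓ 110011✓ 110100 110111✓ 111000✓ 111001✓ 111010✓ 111110✓
Round 1: -00011✓ -00101 -01000✓ -01001✓ -10001✓ -10011✓ -11001✓ -11010 0-0001✓ 0-0011✓ 0-0101✓ 0-1001✓ 00-001✓ 00-101✓ 000-01✓ 0000-1✓ 00001- 00010- 001-01✓ 00100-✓ 0011-1 00111- 01-001✓ 010-01✓ 0100-1✓ 1-0011✓ 1-1000✓ 1-1001✓ 10100-✓ 11-001✓ 11-010 110-11 1100-1✓ 11001- 111-10 1110-0 11100-✓
Round 2: --0011 --1001 -0100- -1-001 -100-1 0--001 0-0-01 0-00-1 00--01 1-100-
PIs = {--0011, --1001, -00101, -0100-, -1-001, -100-1, -11010, 0--001, 0-0-01, 0-00-1, 00--01, 00001-, 00010-, 0011-1, 00111-, 1-100-, 11-010, 110-11, 11001-, 110100, 111-10, 1110-0}
Coverage chart:
  m1: 0--001,0-0-01,0-00-1,00--01
  m2: 00001- ←essential
  m3: --0011,0-00-1,00001-
  m4: 00010- ←essential
  m8: -0100- ←essential
  m9: --1001,-0100-,0--001,00--01
  m13: 00--01,0011-1
  m14: 00111- ←essential
  m15: 0011-1,00111-
  m21: 0-0-01 ←essential
  m25: --1001,-1-001,0--001
  m26: -11010 ←essential
  m35: --0011 ←essential
  m37: -00101 ←essential
  m40: -0100-,1-100-
  m41: --1001,-0100-,1-100-
  m49: -1-001,-100-1
  m50: 11-010,11001-
  m52: 110100 ←essential
  m55: 110-11 ←essential
  m56: 1-100-,1110-0
  m57: --1001,-1-001,1-100-
  m58: -11010,11-010,111-10,1110-0
  m62: 111-10 ←essential
Essential: --0011, -00101, -0100-, -11010, 0-0-01, 00001-, 00010-, 00111-, 110-11, 110100, 111-10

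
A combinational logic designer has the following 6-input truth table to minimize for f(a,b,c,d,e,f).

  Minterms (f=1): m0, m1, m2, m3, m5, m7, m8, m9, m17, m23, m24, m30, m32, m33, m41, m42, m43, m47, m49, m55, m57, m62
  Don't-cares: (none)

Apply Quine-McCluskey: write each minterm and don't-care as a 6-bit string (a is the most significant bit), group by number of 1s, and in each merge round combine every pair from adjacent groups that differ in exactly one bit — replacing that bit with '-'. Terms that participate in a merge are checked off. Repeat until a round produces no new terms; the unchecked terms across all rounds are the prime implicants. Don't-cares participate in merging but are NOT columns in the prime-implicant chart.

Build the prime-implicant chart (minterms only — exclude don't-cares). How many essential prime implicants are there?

10

[col 0] 000000*, 000001*, 000010*, 000011*, 000101*, 000111*, 001000*, 001001*, 010001*, 010111*, 011000*, 011110*, 100000*, 100001*, 101001*, 101010*, 101011*, 101111*, 110001*, 110111*, 111001*, 111110*
[col 1] -00000*, -00001*, -01001*, -10001*, -10111, -11110, 0-0001*, 0-0111, 0-1000, 00-000*, 00-001*, 000-01*, 000-11*, 0000-0*, 0000-1*, 00000-*, 00001-*, 0001-1*, 00100-*, 1-0001*, 1-1001*, 10-001*, 10000-*, 101-11, 1010-1, 10101-, 11-001*
[col 2] --0001, -0-001, -0000-, 00-00-, 000--1, 0000--, 1--001
Prime implicants: --0001, -0-001, -0000-, -10111, -11110, 0-0111, 0-1000, 00-00-, 000--1, 0000--, 1--001, 101-11, 1010-1, 10101-
PI chart (minterm → PIs covering it):
  0 | -0000-,00-00-,0000--
  1 | --0001,-0-001,-0000-,00-00-,000--1,0000--
  2 | 0000--  (sole → essential)
  3 | 000--1,0000--
  5 | 000--1  (sole → essential)
  7 | 0-0111,000--1
  8 | 0-1000,00-00-
  9 | -0-001,00-00-
  17 | --0001  (sole → essential)
  23 | -10111,0-0111
  24 | 0-1000  (sole → essential)
  30 | -11110  (sole → essential)
  32 | -0000-  (sole → essential)
  33 | --0001,-0-001,-0000-,1--001
  41 | -0-001,1--001,1010-1
  42 | 10101-  (sole → essential)
  43 | 101-11,1010-1,10101-
  47 | 101-11  (sole → essential)
  49 | --0001,1--001
  55 | -10111  (sole → essential)
  57 | 1--001  (sole → essential)
  62 | -11110  (sole → essential)
Essential prime implicants: --0001, -0000-, -10111, -11110, 0-1000, 000--1, 0000--, 1--001, 101-11, 10101-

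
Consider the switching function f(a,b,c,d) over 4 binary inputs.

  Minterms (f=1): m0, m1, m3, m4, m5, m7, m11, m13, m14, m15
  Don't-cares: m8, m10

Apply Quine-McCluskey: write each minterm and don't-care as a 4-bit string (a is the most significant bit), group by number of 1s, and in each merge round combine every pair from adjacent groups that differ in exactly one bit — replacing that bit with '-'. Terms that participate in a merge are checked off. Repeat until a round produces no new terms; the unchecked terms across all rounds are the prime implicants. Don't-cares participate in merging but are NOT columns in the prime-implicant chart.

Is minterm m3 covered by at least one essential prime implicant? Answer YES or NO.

size-2^0 implicants → 0000(✓)  0001(✓)  0011(✓)  0100(✓)  0101(✓)  0111(✓)  1000(✓)  1010(✓)  1011(✓)  1101(✓)  1110(✓)  1111(✓)
size-2^1 implicants → -000  -011(✓)  -101(✓)  -111(✓)  0-00(✓)  0-01(✓)  0-11(✓)  00-1(✓)  000-(✓)  01-1(✓)  010-(✓)  1-10(✓)  1-11(✓)  10-0  101-(✓)  11-1(✓)  111-(✓)
size-2^2 implicants → --11  -1-1  0--1  0-0-  1-1-
Unchecked terms (primes): --11, -000, -1-1, 0--1, 0-0-, 1-1-, 10-0
Minterm coverage:
  m0 ⊆ -000,0-0-
  m1 ⊆ 0--1,0-0-
  m3 ⊆ --11,0--1
  m4 ⊆ 0-0- [E]
  m5 ⊆ -1-1,0--1,0-0-
  m7 ⊆ --11,-1-1,0--1
  m11 ⊆ --11,1-1-
  m13 ⊆ -1-1 [E]
  m14 ⊆ 1-1- [E]
  m15 ⊆ --11,-1-1,1-1-
E = {-1-1, 0-0-, 1-1-}

NO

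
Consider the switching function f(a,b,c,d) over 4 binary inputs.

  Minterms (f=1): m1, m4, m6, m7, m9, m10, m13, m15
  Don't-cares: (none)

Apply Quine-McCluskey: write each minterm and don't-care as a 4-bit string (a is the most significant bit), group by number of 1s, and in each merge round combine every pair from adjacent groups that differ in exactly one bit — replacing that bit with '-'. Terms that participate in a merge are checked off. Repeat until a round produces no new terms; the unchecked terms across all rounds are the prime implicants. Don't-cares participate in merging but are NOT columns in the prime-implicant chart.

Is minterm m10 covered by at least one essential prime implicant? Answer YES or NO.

YES

Round 0: 0001✓ 0100✓ 0110✓ 0111✓ 1001✓ 1010 1101✓ 1111✓
Round 1: -001 -111 01-0 011- 1-01 11-1
PIs = {-001, -111, 01-0, 011-, 1-01, 1010, 11-1}
Coverage chart:
  m1: -001 ←essential
  m4: 01-0 ←essential
  m6: 01-0,011-
  m7: -111,011-
  m9: -001,1-01
  m10: 1010 ←essential
  m13: 1-01,11-1
  m15: -111,11-1
Essential: -001, 01-0, 1010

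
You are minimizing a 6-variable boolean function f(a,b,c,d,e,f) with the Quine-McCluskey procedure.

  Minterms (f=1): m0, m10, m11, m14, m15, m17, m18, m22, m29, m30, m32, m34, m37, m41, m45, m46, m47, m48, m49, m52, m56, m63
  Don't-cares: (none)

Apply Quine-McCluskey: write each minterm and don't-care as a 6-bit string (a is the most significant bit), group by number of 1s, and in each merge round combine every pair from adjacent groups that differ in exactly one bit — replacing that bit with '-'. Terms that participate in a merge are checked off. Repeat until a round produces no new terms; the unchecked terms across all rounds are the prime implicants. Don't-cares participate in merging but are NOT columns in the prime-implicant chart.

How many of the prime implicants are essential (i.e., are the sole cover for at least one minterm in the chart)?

[col 0] 000000*, 001010*, 001011*, 001110*, 001111*, 010001*, 010010*, 010110*, 011101, 011110*, 100000*, 100010*, 100101*, 101001*, 101101*, 101110*, 101111*, 110000*, 110001*, 110100*, 111000*, 111111*
[col 1] -00000, -01110*, -01111*, -10001, 0-1110, 001-10*, 001-11*, 00101-*, 00111-*, 01-110, 010-10, 1-0000, 1-1111, 10-101, 1000-0, 101-01, 1011-1, 10111-*, 11-000, 110-00, 11000-
[col 2] -0111-, 001-1-
Prime implicants: -00000, -0111-, -10001, 0-1110, 001-1-, 01-110, 010-10, 011101, 1-0000, 1-1111, 10-101, 1000-0, 101-01, 1011-1, 11-000, 110-00, 11000-
PI chart (minterm → PIs covering it):
  0 | -00000  (sole → essential)
  10 | 001-1-  (sole → essential)
  11 | 001-1-  (sole → essential)
  14 | -0111-,0-1110,001-1-
  15 | -0111-,001-1-
  17 | -10001  (sole → essential)
  18 | 010-10  (sole → essential)
  22 | 01-110,010-10
  29 | 011101  (sole → essential)
  30 | 0-1110,01-110
  32 | -00000,1-0000,1000-0
  34 | 1000-0  (sole → essential)
  37 | 10-101  (sole → essential)
  41 | 101-01  (sole → essential)
  45 | 10-101,101-01,1011-1
  46 | -0111-  (sole → essential)
  47 | -0111-,1-1111,1011-1
  48 | 1-0000,11-000,110-00,11000-
  49 | -10001,11000-
  52 | 110-00  (sole → essential)
  56 | 11-000  (sole → essential)
  63 | 1-1111  (sole → essential)
Essential prime implicants: -00000, -0111-, -10001, 001-1-, 010-10, 011101, 1-1111, 10-101, 1000-0, 101-01, 11-000, 110-00

12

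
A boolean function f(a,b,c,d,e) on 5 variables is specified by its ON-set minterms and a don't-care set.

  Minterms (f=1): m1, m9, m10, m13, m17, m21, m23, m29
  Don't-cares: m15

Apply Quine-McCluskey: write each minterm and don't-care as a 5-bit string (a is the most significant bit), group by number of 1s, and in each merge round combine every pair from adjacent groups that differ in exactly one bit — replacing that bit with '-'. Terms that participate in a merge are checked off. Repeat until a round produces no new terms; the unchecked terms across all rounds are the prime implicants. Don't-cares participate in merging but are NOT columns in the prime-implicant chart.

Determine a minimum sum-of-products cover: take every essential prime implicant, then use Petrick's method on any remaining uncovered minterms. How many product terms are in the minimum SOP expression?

5

size-2^0 implicants → 00001(✓)  01001(✓)  01010  01101(✓)  01111(✓)  10001(✓)  10101(✓)  10111(✓)  11101(✓)
size-2^1 implicants → -0001  -1101  0-001  01-01  011-1  1-101  10-01  101-1
Unchecked terms (primes): -0001, -1101, 0-001, 01-01, 01010, 011-1, 1-101, 10-01, 101-1
Minterm coverage:
  m1 ⊆ -0001,0-001
  m9 ⊆ 0-001,01-01
  m10 ⊆ 01010 [E]
  m13 ⊆ -1101,01-01,011-1
  m17 ⊆ -0001,10-01
  m21 ⊆ 1-101,10-01,101-1
  m23 ⊆ 101-1 [E]
  m29 ⊆ -1101,1-101
E = {01010, 101-1}
Petrick residual → -0001, -1101, 0-001
Cover = b'c'd'e + bcd'e + a'c'd'e + a'bc'de' + ab'ce  |cover|=5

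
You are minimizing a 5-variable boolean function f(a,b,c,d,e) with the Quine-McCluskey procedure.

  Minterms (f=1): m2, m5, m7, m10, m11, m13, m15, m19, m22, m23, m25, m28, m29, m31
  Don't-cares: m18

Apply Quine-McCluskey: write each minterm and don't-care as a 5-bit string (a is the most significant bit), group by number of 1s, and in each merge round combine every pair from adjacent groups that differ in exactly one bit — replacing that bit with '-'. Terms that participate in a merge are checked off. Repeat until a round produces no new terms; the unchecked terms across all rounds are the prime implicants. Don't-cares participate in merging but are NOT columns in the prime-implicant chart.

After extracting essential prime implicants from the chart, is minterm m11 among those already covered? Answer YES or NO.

size-2^0 implicants → 00010(✓)  00101(✓)  00111(✓)  01010(✓)  01011(✓)  01101(✓)  01111(✓)  10010(✓)  10011(✓)  10110(✓)  10111(✓)  11001(✓)  11100(✓)  11101(✓)  11111(✓)
size-2^1 implicants → -0010  -0111(✓)  -1101(✓)  -1111(✓)  0-010  0-101(✓)  0-111(✓)  001-1(✓)  01-11  0101-  011-1(✓)  1-111(✓)  10-10(✓)  10-11(✓)  1001-(✓)  1011-(✓)  11-01  111-1(✓)  1110-
size-2^2 implicants → --111  -11-1  0-1-1  10-1-
Unchecked terms (primes): --111, -0010, -11-1, 0-010, 0-1-1, 01-11, 0101-, 10-1-, 11-01, 1110-
Minterm coverage:
  m2 ⊆ -0010,0-010
  m5 ⊆ 0-1-1 [E]
  m7 ⊆ --111,0-1-1
  m10 ⊆ 0-010,0101-
  m11 ⊆ 01-11,0101-
  m13 ⊆ -11-1,0-1-1
  m15 ⊆ --111,-11-1,0-1-1,01-11
  m19 ⊆ 10-1- [E]
  m22 ⊆ 10-1- [E]
  m23 ⊆ --111,10-1-
  m25 ⊆ 11-01 [E]
  m28 ⊆ 1110- [E]
  m29 ⊆ -11-1,11-01,1110-
  m31 ⊆ --111,-11-1
E = {0-1-1, 10-1-, 11-01, 1110-}

NO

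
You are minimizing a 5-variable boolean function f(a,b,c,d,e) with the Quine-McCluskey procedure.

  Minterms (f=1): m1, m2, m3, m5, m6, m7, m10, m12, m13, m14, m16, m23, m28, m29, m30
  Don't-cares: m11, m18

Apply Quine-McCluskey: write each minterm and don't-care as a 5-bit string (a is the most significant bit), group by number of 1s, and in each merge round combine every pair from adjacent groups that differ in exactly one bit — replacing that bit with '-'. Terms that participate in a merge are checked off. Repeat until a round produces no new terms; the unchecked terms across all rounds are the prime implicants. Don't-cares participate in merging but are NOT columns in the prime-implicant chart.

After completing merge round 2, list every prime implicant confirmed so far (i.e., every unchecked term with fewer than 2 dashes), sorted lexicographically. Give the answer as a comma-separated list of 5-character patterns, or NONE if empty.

-0010, -0111, 0-101, 100-0

[col 0] 00001*, 00010*, 00011*, 00101*, 00110*, 00111*, 01010*, 01011*, 01100*, 01101*, 01110*, 10000*, 10010*, 10111*, 11100*, 11101*, 11110*
[col 1] -0010, -0111, -1100*, -1101*, -1110*, 0-010*, 0-011*, 0-101, 0-110*, 00-01*, 00-10*, 00-11*, 000-1*, 0001-*, 001-1*, 0011-*, 01-10*, 0101-*, 011-0*, 0110-*, 100-0, 111-0*, 1110-*
[col 2] -11-0, -110-, 0--10, 0-01-, 00--1, 00-1-
Prime implicants: -0010, -0111, -11-0, -110-, 0--10, 0-01-, 0-101, 00--1, 00-1-, 100-0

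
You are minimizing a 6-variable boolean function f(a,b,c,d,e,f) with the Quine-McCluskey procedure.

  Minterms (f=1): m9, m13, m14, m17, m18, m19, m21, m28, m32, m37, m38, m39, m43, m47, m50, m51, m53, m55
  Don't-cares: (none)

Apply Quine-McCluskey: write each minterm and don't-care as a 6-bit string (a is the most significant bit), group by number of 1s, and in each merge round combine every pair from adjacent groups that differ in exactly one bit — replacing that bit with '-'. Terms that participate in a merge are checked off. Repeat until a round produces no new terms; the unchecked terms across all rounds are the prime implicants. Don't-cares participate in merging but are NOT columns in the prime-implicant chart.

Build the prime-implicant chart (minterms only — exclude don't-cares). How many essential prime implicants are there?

8

Round 0: 001001✓ 001101✓ 001110 010001✓ 010010✓ 010011✓ 010101✓ 011100 100000 100101✓ 100110✓ 100111✓ 101011✓ 101111✓ 110010✓ 110011✓ 110101✓ 110111✓
Round 1: -10010✓ -10011✓ -10101 001-01 010-01 0100-1 01001-✓ 1-0101✓ 1-0111✓ 10-111 1001-1✓ 10011- 101-11 110-11 11001-✓ 1101-1✓
Round 2: -1001- 1-01-1
PIs = {-1001-, -10101, 001-01, 001110, 010-01, 0100-1, 011100, 1-01-1, 10-111, 100000, 10011-, 101-11, 110-11}
Coverage chart:
  m9: 001-01 ←essential
  m13: 001-01 ←essential
  m14: 001110 ←essential
  m17: 010-01,0100-1
  m18: -1001- ←essential
  m19: -1001-,0100-1
  m21: -10101,010-01
  m28: 011100 ←essential
  m32: 100000 ←essential
  m37: 1-01-1 ←essential
  m38: 10011- ←essential
  m39: 1-01-1,10-111,10011-
  m43: 101-11 ←essential
  m47: 10-111,101-11
  m50: -1001- ←essential
  m51: -1001-,110-11
  m53: -10101,1-01-1
  m55: 1-01-1,110-11
Essential: -1001-, 001-01, 001110, 011100, 1-01-1, 100000, 10011-, 101-11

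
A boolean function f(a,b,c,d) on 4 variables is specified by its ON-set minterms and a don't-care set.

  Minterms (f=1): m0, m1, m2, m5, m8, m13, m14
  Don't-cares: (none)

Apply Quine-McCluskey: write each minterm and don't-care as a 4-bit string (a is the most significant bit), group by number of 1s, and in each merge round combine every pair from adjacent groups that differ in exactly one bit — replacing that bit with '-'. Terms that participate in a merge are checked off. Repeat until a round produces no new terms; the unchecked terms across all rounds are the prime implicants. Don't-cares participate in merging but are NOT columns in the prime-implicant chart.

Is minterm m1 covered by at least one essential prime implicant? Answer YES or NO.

size-2^0 implicants → 0000(✓)  0001(✓)  0010(✓)  0101(✓)  1000(✓)  1101(✓)  1110
size-2^1 implicants → -000  -101  0-01  00-0  000-
Unchecked terms (primes): -000, -101, 0-01, 00-0, 000-, 1110
Minterm coverage:
  m0 ⊆ -000,00-0,000-
  m1 ⊆ 0-01,000-
  m2 ⊆ 00-0 [E]
  m5 ⊆ -101,0-01
  m8 ⊆ -000 [E]
  m13 ⊆ -101 [E]
  m14 ⊆ 1110 [E]
E = {-000, -101, 00-0, 1110}

NO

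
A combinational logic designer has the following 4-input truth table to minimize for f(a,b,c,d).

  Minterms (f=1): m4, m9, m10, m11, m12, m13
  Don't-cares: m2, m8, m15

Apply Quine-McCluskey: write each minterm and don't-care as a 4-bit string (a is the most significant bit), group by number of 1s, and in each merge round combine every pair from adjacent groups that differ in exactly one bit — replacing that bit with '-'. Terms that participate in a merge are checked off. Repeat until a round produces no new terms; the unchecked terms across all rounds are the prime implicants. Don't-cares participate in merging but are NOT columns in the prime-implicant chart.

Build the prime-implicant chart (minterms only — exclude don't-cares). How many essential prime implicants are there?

size-2^0 implicants → 0010(✓)  0100(✓)  1000(✓)  1001(✓)  1010(✓)  1011(✓)  1100(✓)  1101(✓)  1111(✓)
size-2^1 implicants → -010  -100  1-00(✓)  1-01(✓)  1-11(✓)  10-0(✓)  10-1(✓)  100-(✓)  101-(✓)  11-1(✓)  110-(✓)
size-2^2 implicants → 1--1  1-0-  10--
Unchecked terms (primes): -010, -100, 1--1, 1-0-, 10--
Minterm coverage:
  m4 ⊆ -100 [E]
  m9 ⊆ 1--1,1-0-,10--
  m10 ⊆ -010,10--
  m11 ⊆ 1--1,10--
  m12 ⊆ -100,1-0-
  m13 ⊆ 1--1,1-0-
E = {-100}

1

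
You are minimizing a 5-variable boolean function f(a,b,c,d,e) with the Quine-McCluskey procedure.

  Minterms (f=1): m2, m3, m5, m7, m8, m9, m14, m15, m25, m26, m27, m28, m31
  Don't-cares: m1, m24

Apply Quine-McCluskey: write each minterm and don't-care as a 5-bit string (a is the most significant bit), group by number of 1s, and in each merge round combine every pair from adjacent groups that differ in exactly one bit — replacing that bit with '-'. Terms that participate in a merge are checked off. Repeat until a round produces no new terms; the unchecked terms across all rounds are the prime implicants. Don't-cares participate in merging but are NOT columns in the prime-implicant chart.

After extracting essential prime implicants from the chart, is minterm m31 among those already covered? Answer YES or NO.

NO

[col 0] 00001*, 00010*, 00011*, 00101*, 00111*, 01000*, 01001*, 01110*, 01111*, 11000*, 11001*, 11010*, 11011*, 11100*, 11111*
[col 1] -1000*, -1001*, -1111, 0-001, 0-111, 00-01*, 00-11*, 000-1*, 0001-, 001-1*, 0100-*, 0111-, 11-00, 11-11, 110-0*, 110-1*, 1100-*, 1101-*
[col 2] -100-, 00--1, 110--
Prime implicants: -100-, -1111, 0-001, 0-111, 00--1, 0001-, 0111-, 11-00, 11-11, 110--
PI chart (minterm → PIs covering it):
  2 | 0001-  (sole → essential)
  3 | 00--1,0001-
  5 | 00--1  (sole → essential)
  7 | 0-111,00--1
  8 | -100-  (sole → essential)
  9 | -100-,0-001
  14 | 0111-  (sole → essential)
  15 | -1111,0-111,0111-
  25 | -100-,110--
  26 | 110--  (sole → essential)
  27 | 11-11,110--
  28 | 11-00  (sole → essential)
  31 | -1111,11-11
Essential prime implicants: -100-, 00--1, 0001-, 0111-, 11-00, 110--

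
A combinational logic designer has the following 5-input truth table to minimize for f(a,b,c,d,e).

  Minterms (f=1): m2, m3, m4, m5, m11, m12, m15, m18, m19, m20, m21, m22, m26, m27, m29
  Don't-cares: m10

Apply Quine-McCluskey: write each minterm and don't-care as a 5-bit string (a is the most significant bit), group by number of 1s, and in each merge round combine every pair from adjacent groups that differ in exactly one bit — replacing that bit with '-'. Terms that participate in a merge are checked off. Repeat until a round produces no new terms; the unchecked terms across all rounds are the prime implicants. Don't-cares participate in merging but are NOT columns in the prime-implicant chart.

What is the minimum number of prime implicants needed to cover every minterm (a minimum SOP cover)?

size-2^0 implicants → 00010(✓)  00011(✓)  00100(✓)  00101(✓)  01010(✓)  01011(✓)  01100(✓)  01111(✓)  10010(✓)  10011(✓)  10100(✓)  10101(✓)  10110(✓)  11010(✓)  11011(✓)  11101(✓)
size-2^1 implicants → -0010(✓)  -0011(✓)  -0100(✓)  -0101(✓)  -1010(✓)  -1011(✓)  0-010(✓)  0-011(✓)  0-100  0001-(✓)  0010-(✓)  01-11  0101-(✓)  1-010(✓)  1-011(✓)  1-101  10-10  1001-(✓)  101-0  1010-(✓)  1101-(✓)
size-2^2 implicants → --010(✓)  --011(✓)  -001-(✓)  -010-  -101-(✓)  0-01-(✓)  1-01-(✓)
size-2^3 implicants → --01-
Unchecked terms (primes): --01-, -010-, 0-100, 01-11, 1-101, 10-10, 101-0
Minterm coverage:
  m2 ⊆ --01- [E]
  m3 ⊆ --01- [E]
  m4 ⊆ -010-,0-100
  m5 ⊆ -010- [E]
  m11 ⊆ --01-,01-11
  m12 ⊆ 0-100 [E]
  m15 ⊆ 01-11 [E]
  m18 ⊆ --01-,10-10
  m19 ⊆ --01- [E]
  m20 ⊆ -010-,101-0
  m21 ⊆ -010-,1-101
  m22 ⊆ 10-10,101-0
  m26 ⊆ --01- [E]
  m27 ⊆ --01- [E]
  m29 ⊆ 1-101 [E]
E = {--01-, -010-, 0-100, 01-11, 1-101}
Petrick residual → 10-10
Cover = c'd + b'cd' + a'cd'e' + a'bde + acd'e + ab'de'  |cover|=6

6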